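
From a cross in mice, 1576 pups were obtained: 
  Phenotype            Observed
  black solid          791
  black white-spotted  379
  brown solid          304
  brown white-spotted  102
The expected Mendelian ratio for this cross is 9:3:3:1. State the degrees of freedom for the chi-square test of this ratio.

A goodness-of-fit test with 4 phenotype classes has df = 4 − 1 = 3.

3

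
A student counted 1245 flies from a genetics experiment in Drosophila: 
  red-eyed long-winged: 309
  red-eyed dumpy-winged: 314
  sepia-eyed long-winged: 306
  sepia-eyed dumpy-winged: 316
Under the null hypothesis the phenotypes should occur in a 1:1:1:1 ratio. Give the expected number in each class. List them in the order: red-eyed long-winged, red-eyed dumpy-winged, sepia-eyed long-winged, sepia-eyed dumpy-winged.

311.25, 311.25, 311.25, 311.25

Under the 1:1:1:1 hypothesis (Σ ratio = 4, N = 1245):
  red-eyed long-winged: 1245 × 1/4 = 311.25
  red-eyed dumpy-winged: 1245 × 1/4 = 311.25
  sepia-eyed long-winged: 1245 × 1/4 = 311.25
  sepia-eyed dumpy-winged: 1245 × 1/4 = 311.25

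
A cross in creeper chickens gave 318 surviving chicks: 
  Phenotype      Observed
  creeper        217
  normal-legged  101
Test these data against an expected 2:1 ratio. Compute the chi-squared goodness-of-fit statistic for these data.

The 2:1 ratio has 3 parts, so with N = 318 the expected counts are:
  creeper: 318 × 2/3 = 212
  normal-legged: 318 × 1/3 = 106
χ² = Σ (O − E)² / E
  creeper: (217 − 212)² / 212 = 0.1179
  normal-legged: (101 − 106)² / 106 = 0.2358
χ² = 0.1179 + 0.2358 = 0.3537 ≈ 0.354

0.354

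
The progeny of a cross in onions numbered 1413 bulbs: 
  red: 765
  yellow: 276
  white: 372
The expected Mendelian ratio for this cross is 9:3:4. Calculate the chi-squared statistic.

Total ratio parts = 16. Expected numbers out of 1413:
  red: 1413 × 9/16 = 794.8125
  yellow: 1413 × 3/16 = 264.9375
  white: 1413 × 4/16 = 353.25
χ² = Σ (O − E)² / E
  red: (765 − 794.8125)² / 794.8125 = 1.1182
  yellow: (276 − 264.9375)² / 264.9375 = 0.4619
  white: (372 − 353.25)² / 353.25 = 0.9952
χ² = 1.1182 + 0.4619 + 0.9952 = 2.5753 ≈ 2.575

2.575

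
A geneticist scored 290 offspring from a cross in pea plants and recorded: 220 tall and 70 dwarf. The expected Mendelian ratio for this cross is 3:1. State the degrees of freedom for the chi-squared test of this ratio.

A goodness-of-fit test with 2 phenotype classes has df = 2 − 1 = 1.

1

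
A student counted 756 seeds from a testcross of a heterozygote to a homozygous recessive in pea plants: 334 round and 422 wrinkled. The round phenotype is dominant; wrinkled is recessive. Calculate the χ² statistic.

A testcross of a heterozygote (Aa × aa) gives a 1:1 phenotypic ratio.
Expected counts for N = 756 under a 1:1 ratio (total parts = 2):
  round: 756 × 1/2 = 378
  wrinkled: 756 × 1/2 = 378
χ² = Σ (O − E)² / E
  round: (334 − 378)² / 378 = 5.1217
  wrinkled: (422 − 378)² / 378 = 5.1217
χ² = 5.1217 + 5.1217 = 10.2434 ≈ 10.243

10.243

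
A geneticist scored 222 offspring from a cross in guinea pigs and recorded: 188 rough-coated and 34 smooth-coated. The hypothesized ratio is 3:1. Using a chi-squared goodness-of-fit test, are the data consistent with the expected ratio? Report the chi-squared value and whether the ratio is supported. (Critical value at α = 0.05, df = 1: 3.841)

Under the 3:1 hypothesis (Σ ratio = 4, N = 222):
  rough-coated: 222 × 3/4 = 166.5
  smooth-coated: 222 × 1/4 = 55.5
χ² = Σ (O − E)² / E
  rough-coated: (188 − 166.5)² / 166.5 = 2.7763
  smooth-coated: (34 − 55.5)² / 55.5 = 8.3288
χ² = 2.7763 + 8.3288 = 11.1051 ≈ 11.105
Degrees of freedom = 2 − 1 = 1; critical value at α = 0.05 is 3.841.
Since 11.105 > 3.841, we reject the null hypothesis — the data do not fit the 3:1 ratio.

11.105; not consistent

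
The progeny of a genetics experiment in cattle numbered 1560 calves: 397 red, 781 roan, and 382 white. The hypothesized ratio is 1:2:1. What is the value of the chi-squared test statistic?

0.291

Expected counts for N = 1560 under a 1:2:1 ratio (total parts = 4):
  red: 1560 × 1/4 = 390
  roan: 1560 × 2/4 = 780
  white: 1560 × 1/4 = 390
χ² = Σ (O − E)² / E
  red: (397 − 390)² / 390 = 0.1256
  roan: (781 − 780)² / 780 = 0.0013
  white: (382 − 390)² / 390 = 0.1641
χ² = 0.1256 + 0.0013 + 0.1641 = 0.291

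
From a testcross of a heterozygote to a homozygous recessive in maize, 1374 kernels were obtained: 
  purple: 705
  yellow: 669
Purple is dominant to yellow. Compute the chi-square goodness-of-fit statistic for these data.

0.943

A testcross of a heterozygote (Aa × aa) gives a 1:1 phenotypic ratio.
Expected counts for N = 1374 under a 1:1 ratio (total parts = 2):
  purple: 1374 × 1/2 = 687
  yellow: 1374 × 1/2 = 687
χ² = Σ (O − E)² / E
  purple: (705 − 687)² / 687 = 0.4716
  yellow: (669 − 687)² / 687 = 0.4716
χ² = 0.4716 + 0.4716 = 0.9432 ≈ 0.943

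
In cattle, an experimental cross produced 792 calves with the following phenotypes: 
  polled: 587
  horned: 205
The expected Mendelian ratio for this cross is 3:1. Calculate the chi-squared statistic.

Total ratio parts = 4. Expected numbers out of 792:
  polled: 792 × 3/4 = 594
  horned: 792 × 1/4 = 198
χ² = Σ (O − E)² / E
  polled: (587 − 594)² / 594 = 0.0825
  horned: (205 − 198)² / 198 = 0.2475
χ² = 0.0825 + 0.2475 = 0.330

0.330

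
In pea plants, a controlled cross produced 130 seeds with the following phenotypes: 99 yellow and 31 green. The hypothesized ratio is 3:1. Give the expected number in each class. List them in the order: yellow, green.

The 3:1 ratio has 4 parts, so with N = 130 the expected counts are:
  yellow: 130 × 3/4 = 97.5
  green: 130 × 1/4 = 32.5

97.5, 32.5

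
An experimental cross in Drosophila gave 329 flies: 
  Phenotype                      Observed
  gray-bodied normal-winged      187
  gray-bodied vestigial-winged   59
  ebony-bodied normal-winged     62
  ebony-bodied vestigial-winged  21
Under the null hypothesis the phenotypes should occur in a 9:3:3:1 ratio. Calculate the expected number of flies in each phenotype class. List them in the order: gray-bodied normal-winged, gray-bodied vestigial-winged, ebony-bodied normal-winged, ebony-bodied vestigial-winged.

185.0625, 61.6875, 61.6875, 20.5625

Under the 9:3:3:1 hypothesis (Σ ratio = 16, N = 329):
  gray-bodied normal-winged: 329 × 9/16 = 185.0625
  gray-bodied vestigial-winged: 329 × 3/16 = 61.6875
  ebony-bodied normal-winged: 329 × 3/16 = 61.6875
  ebony-bodied vestigial-winged: 329 × 1/16 = 20.5625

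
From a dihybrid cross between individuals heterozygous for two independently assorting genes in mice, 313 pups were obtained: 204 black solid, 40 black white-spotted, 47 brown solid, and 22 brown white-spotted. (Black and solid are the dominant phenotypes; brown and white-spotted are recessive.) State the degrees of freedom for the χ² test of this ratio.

A dihybrid F₂ with independent assortment and complete dominance at both loci gives a 9:3:3:1 phenotypic ratio.
A goodness-of-fit test with 4 phenotype classes has df = 4 − 1 = 3.

3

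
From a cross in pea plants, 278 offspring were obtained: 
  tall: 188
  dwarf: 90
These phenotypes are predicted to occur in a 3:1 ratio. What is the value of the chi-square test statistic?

8.062

The 3:1 ratio has 4 parts, so with N = 278 the expected counts are:
  tall: 278 × 3/4 = 208.5
  dwarf: 278 × 1/4 = 69.5
χ² = Σ (O − E)² / E
  tall: (188 − 208.5)² / 208.5 = 2.0156
  dwarf: (90 − 69.5)² / 69.5 = 6.0468
χ² = 2.0156 + 6.0468 = 8.0624 ≈ 8.062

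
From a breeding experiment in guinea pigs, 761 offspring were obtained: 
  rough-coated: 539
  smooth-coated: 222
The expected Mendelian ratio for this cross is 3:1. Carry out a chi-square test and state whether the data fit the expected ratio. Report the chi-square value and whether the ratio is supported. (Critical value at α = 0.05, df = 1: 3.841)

7.065; not consistent

Total ratio parts = 4. Expected numbers out of 761:
  rough-coated: 761 × 3/4 = 570.75
  smooth-coated: 761 × 1/4 = 190.25
χ² = Σ (O − E)² / E
  rough-coated: (539 − 570.75)² / 570.75 = 1.7662
  smooth-coated: (222 − 190.25)² / 190.25 = 5.2986
χ² = 1.7662 + 5.2986 = 7.0648 ≈ 7.065
Degrees of freedom = 2 − 1 = 1; critical value at α = 0.05 is 3.841.
Since 7.065 > 3.841, we reject the null hypothesis — the data do not fit the 3:1 ratio.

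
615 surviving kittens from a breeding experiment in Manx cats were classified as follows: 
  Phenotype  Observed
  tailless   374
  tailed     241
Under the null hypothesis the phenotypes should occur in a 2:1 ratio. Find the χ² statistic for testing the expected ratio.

9.483

Total ratio parts = 3. Expected numbers out of 615:
  tailless: 615 × 2/3 = 410
  tailed: 615 × 1/3 = 205
χ² = Σ (O − E)² / E
  tailless: (374 − 410)² / 410 = 3.1610
  tailed: (241 − 205)² / 205 = 6.3220
χ² = 3.1610 + 6.3220 = 9.483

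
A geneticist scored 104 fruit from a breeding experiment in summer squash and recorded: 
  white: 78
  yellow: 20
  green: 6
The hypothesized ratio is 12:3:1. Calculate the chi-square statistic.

Expected counts for N = 104 under a 12:3:1 ratio (total parts = 16):
  white: 104 × 12/16 = 78
  yellow: 104 × 3/16 = 19.5
  green: 104 × 1/16 = 6.5
χ² = Σ (O − E)² / E
  white: (78 − 78)² / 78 = 0.0000
  yellow: (20 − 19.5)² / 19.5 = 0.0128
  green: (6 − 6.5)² / 6.5 = 0.0385
χ² = 0.0000 + 0.0128 + 0.0385 = 0.0513 ≈ 0.051

0.051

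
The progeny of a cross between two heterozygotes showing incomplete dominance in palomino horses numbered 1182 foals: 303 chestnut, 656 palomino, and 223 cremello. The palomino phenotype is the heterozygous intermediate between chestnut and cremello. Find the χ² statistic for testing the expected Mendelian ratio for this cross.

With incomplete dominance, a heterozygote × heterozygote cross gives a 1:2:1 phenotypic ratio.
Expected counts for N = 1182 under a 1:2:1 ratio (total parts = 4):
  chestnut: 1182 × 1/4 = 295.5
  palomino: 1182 × 2/4 = 591
  cremello: 1182 × 1/4 = 295.5
χ² = Σ (O − E)² / E
  chestnut: (303 − 295.5)² / 295.5 = 0.1904
  palomino: (656 − 591)² / 591 = 7.1489
  cremello: (223 − 295.5)² / 295.5 = 17.7876
χ² = 0.1904 + 7.1489 + 17.7876 = 25.1269 ≈ 25.127

25.127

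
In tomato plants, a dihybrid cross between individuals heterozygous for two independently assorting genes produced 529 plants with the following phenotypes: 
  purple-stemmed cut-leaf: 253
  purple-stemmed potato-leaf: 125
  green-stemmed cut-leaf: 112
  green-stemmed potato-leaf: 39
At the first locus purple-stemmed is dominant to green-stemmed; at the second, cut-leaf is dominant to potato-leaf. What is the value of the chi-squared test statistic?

A dihybrid F₂ with independent assortment and complete dominance at both loci gives a 9:3:3:1 phenotypic ratio.
Under the 9:3:3:1 hypothesis (Σ ratio = 16, N = 529):
  purple-stemmed cut-leaf: 529 × 9/16 = 297.5625
  purple-stemmed potato-leaf: 529 × 3/16 = 99.1875
  green-stemmed cut-leaf: 529 × 3/16 = 99.1875
  green-stemmed potato-leaf: 529 × 1/16 = 33.0625
χ² = Σ (O − E)² / E
  purple-stemmed cut-leaf: (253 − 297.5625)² / 297.5625 = 6.6736
  purple-stemmed potato-leaf: (125 − 99.1875)² / 99.1875 = 6.7174
  green-stemmed cut-leaf: (112 − 99.1875)² / 99.1875 = 1.6550
  green-stemmed potato-leaf: (39 − 33.0625)² / 33.0625 = 1.0663
χ² = 6.6736 + 6.7174 + 1.6550 + 1.0663 = 16.1123 ≈ 16.112

16.112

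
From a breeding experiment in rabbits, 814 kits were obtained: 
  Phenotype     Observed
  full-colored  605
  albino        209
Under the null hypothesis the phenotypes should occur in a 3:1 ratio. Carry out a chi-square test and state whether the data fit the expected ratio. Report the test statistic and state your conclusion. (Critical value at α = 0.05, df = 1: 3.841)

0.198; consistent

The 3:1 ratio has 4 parts, so with N = 814 the expected counts are:
  full-colored: 814 × 3/4 = 610.5
  albino: 814 × 1/4 = 203.5
χ² = Σ (O − E)² / E
  full-colored: (605 − 610.5)² / 610.5 = 0.0495
  albino: (209 − 203.5)² / 203.5 = 0.1486
χ² = 0.0495 + 0.1486 = 0.1981 ≈ 0.198
Degrees of freedom = 2 − 1 = 1; critical value at α = 0.05 is 3.841.
Since 0.198 < 3.841, we fail to reject the null hypothesis — the data are consistent with the 3:1 ratio.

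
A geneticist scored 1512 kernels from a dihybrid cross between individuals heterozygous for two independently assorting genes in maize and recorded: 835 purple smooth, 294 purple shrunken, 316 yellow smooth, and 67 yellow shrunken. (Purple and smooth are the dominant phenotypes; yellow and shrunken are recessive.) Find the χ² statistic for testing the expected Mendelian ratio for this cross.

A dihybrid F₂ with independent assortment and complete dominance at both loci gives a 9:3:3:1 phenotypic ratio.
Expected counts for N = 1512 under a 9:3:3:1 ratio (total parts = 16):
  purple smooth: 1512 × 9/16 = 850.5
  purple shrunken: 1512 × 3/16 = 283.5
  yellow smooth: 1512 × 3/16 = 283.5
  yellow shrunken: 1512 × 1/16 = 94.5
χ² = Σ (O − E)² / E
  purple smooth: (835 − 850.5)² / 850.5 = 0.2825
  purple shrunken: (294 − 283.5)² / 283.5 = 0.3889
  yellow smooth: (316 − 283.5)² / 283.5 = 3.7257
  yellow shrunken: (67 − 94.5)² / 94.5 = 8.0026
χ² = 0.2825 + 0.3889 + 3.7257 + 8.0026 = 12.3997 ≈ 12.400

12.400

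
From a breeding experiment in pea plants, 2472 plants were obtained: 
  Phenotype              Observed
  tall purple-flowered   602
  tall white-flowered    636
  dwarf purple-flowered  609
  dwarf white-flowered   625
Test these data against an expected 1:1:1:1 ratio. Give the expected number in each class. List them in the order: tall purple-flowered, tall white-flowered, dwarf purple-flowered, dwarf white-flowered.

618, 618, 618, 618

The 1:1:1:1 ratio has 4 parts, so with N = 2472 the expected counts are:
  tall purple-flowered: 2472 × 1/4 = 618
  tall white-flowered: 2472 × 1/4 = 618
  dwarf purple-flowered: 2472 × 1/4 = 618
  dwarf white-flowered: 2472 × 1/4 = 618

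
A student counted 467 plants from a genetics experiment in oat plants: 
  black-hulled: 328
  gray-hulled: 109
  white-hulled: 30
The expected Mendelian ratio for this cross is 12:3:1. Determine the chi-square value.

The 12:3:1 ratio has 16 parts, so with N = 467 the expected counts are:
  black-hulled: 467 × 12/16 = 350.25
  gray-hulled: 467 × 3/16 = 87.5625
  white-hulled: 467 × 1/16 = 29.1875
χ² = Σ (O − E)² / E
  black-hulled: (328 − 350.25)² / 350.25 = 1.4135
  gray-hulled: (109 − 87.5625)² / 87.5625 = 5.2484
  white-hulled: (30 − 29.1875)² / 29.1875 = 0.0226
χ² = 1.4135 + 5.2484 + 0.0226 = 6.6845 ≈ 6.685

6.685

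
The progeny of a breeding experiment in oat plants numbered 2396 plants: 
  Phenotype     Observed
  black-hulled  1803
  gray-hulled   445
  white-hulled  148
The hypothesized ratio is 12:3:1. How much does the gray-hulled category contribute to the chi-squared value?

Total ratio parts = 16. Expected numbers out of 2396:
  black-hulled: 2396 × 12/16 = 1797
  gray-hulled: 2396 × 3/16 = 449.25
  white-hulled: 2396 × 1/16 = 149.75
Contribution of gray-hulled: (445 − 449.25)² / 449.25 = 0.0402

0.040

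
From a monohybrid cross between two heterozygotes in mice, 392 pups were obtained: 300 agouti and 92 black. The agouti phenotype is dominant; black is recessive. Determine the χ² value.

For a monohybrid cross between heterozygotes with complete dominance, the expected phenotypic ratio is 3:1.
Under the 3:1 hypothesis (Σ ratio = 4, N = 392):
  agouti: 392 × 3/4 = 294
  black: 392 × 1/4 = 98
χ² = Σ (O − E)² / E
  agouti: (300 − 294)² / 294 = 0.1224
  black: (92 − 98)² / 98 = 0.3673
χ² = 0.1224 + 0.3673 = 0.4897 ≈ 0.490

0.490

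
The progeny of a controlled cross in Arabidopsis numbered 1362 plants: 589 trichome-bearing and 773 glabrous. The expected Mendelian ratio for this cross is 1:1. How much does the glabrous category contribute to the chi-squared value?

The 1:1 ratio has 2 parts, so with N = 1362 the expected counts are:
  trichome-bearing: 1362 × 1/2 = 681
  glabrous: 1362 × 1/2 = 681
Contribution of glabrous: (773 − 681)² / 681 = 12.4288

12.429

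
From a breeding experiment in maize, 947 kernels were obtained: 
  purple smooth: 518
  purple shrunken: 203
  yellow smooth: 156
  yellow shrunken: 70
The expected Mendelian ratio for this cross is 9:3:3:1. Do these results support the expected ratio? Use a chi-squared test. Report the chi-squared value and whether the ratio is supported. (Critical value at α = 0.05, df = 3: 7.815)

The 9:3:3:1 ratio has 16 parts, so with N = 947 the expected counts are:
  purple smooth: 947 × 9/16 = 532.6875
  purple shrunken: 947 × 3/16 = 177.5625
  yellow smooth: 947 × 3/16 = 177.5625
  yellow shrunken: 947 × 1/16 = 59.1875
χ² = Σ (O − E)² / E
  purple smooth: (518 − 532.6875)² / 532.6875 = 0.4050
  purple shrunken: (203 − 177.5625)² / 177.5625 = 3.6442
  yellow smooth: (156 − 177.5625)² / 177.5625 = 2.6185
  yellow shrunken: (70 − 59.1875)² / 59.1875 = 1.9753
χ² = 0.4050 + 3.6442 + 2.6185 + 1.9753 = 8.643
Degrees of freedom = 4 − 1 = 3; critical value at α = 0.05 is 7.815.
Since 8.643 > 7.815, we reject the null hypothesis — the data do not fit the 9:3:3:1 ratio.

8.643; not consistent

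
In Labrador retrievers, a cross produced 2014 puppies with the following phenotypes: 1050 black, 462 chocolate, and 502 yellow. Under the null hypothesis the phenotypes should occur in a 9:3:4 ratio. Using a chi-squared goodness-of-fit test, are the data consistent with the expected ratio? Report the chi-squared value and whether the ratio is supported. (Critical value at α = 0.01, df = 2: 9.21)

Expected counts for N = 2014 under a 9:3:4 ratio (total parts = 16):
  black: 2014 × 9/16 = 1132.875
  chocolate: 2014 × 3/16 = 377.625
  yellow: 2014 × 4/16 = 503.5
χ² = Σ (O − E)² / E
  black: (1050 − 1132.875)² / 1132.875 = 6.0627
  chocolate: (462 − 377.625)² / 377.625 = 18.8524
  yellow: (502 − 503.5)² / 503.5 = 0.0045
χ² = 6.0627 + 18.8524 + 0.0045 = 24.9196 ≈ 24.920
Degrees of freedom = 3 − 1 = 2; critical value at α = 0.01 is 9.21.
Since 24.920 > 9.21, we reject the null hypothesis — the data do not fit the 9:3:4 ratio.

24.920; not consistent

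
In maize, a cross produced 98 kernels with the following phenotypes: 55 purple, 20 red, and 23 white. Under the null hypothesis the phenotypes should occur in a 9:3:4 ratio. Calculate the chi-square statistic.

Under the 9:3:4 hypothesis (Σ ratio = 16, N = 98):
  purple: 98 × 9/16 = 55.125
  red: 98 × 3/16 = 18.375
  white: 98 × 4/16 = 24.5
χ² = Σ (O − E)² / E
  purple: (55 − 55.125)² / 55.125 = 0.0003
  red: (20 − 18.375)² / 18.375 = 0.1437
  white: (23 − 24.5)² / 24.5 = 0.0918
χ² = 0.0003 + 0.1437 + 0.0918 = 0.2358 ≈ 0.236

0.236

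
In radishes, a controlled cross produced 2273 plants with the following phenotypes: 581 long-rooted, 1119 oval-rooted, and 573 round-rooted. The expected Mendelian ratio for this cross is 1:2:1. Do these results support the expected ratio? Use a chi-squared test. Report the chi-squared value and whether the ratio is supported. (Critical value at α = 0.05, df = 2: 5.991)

Under the 1:2:1 hypothesis (Σ ratio = 4, N = 2273):
  long-rooted: 2273 × 1/4 = 568.25
  oval-rooted: 2273 × 2/4 = 1136.5
  round-rooted: 2273 × 1/4 = 568.25
χ² = Σ (O − E)² / E
  long-rooted: (581 − 568.25)² / 568.25 = 0.2861
  oval-rooted: (1119 − 1136.5)² / 1136.5 = 0.2695
  round-rooted: (573 − 568.25)² / 568.25 = 0.0397
χ² = 0.2861 + 0.2695 + 0.0397 = 0.5953 ≈ 0.595
Degrees of freedom = 3 − 1 = 2; critical value at α = 0.05 is 5.991.
Since 0.595 < 5.991, we fail to reject the null hypothesis — the data are consistent with the 1:2:1 ratio.

0.595; consistent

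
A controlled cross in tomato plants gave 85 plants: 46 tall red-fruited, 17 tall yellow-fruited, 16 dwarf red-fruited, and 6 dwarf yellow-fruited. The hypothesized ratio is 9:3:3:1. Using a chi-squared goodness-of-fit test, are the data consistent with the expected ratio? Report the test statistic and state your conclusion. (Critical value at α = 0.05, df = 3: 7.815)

Total ratio parts = 16. Expected numbers out of 85:
  tall red-fruited: 85 × 9/16 = 47.8125
  tall yellow-fruited: 85 × 3/16 = 15.9375
  dwarf red-fruited: 85 × 3/16 = 15.9375
  dwarf yellow-fruited: 85 × 1/16 = 5.3125
χ² = Σ (O − E)² / E
  tall red-fruited: (46 − 47.8125)² / 47.8125 = 0.0687
  tall yellow-fruited: (17 − 15.9375)² / 15.9375 = 0.0708
  dwarf red-fruited: (16 − 15.9375)² / 15.9375 = 0.0002
  dwarf yellow-fruited: (6 − 5.3125)² / 5.3125 = 0.0890
χ² = 0.0687 + 0.0708 + 0.0002 + 0.0890 = 0.2287 ≈ 0.229
Degrees of freedom = 4 − 1 = 3; critical value at α = 0.05 is 7.815.
Since 0.229 < 7.815, we fail to reject the null hypothesis — the data are consistent with the 9:3:3:1 ratio.

0.229; consistent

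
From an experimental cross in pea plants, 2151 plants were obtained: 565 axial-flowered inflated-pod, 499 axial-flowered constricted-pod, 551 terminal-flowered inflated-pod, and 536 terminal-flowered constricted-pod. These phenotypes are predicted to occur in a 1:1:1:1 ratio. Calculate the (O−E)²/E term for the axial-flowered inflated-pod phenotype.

1.381

Total ratio parts = 4. Expected numbers out of 2151:
  axial-flowered inflated-pod: 2151 × 1/4 = 537.75
  axial-flowered constricted-pod: 2151 × 1/4 = 537.75
  terminal-flowered inflated-pod: 2151 × 1/4 = 537.75
  terminal-flowered constricted-pod: 2151 × 1/4 = 537.75
Contribution of axial-flowered inflated-pod: (565 − 537.75)² / 537.75 = 1.3809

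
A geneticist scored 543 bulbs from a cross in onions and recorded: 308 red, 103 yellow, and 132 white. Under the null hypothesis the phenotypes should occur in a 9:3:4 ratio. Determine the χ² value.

Total ratio parts = 16. Expected numbers out of 543:
  red: 543 × 9/16 = 305.4375
  yellow: 543 × 3/16 = 101.8125
  white: 543 × 4/16 = 135.75
χ² = Σ (O − E)² / E
  red: (308 − 305.4375)² / 305.4375 = 0.0215
  yellow: (103 − 101.8125)² / 101.8125 = 0.0139
  white: (132 − 135.75)² / 135.75 = 0.1036
χ² = 0.0215 + 0.0139 + 0.1036 = 0.139

0.139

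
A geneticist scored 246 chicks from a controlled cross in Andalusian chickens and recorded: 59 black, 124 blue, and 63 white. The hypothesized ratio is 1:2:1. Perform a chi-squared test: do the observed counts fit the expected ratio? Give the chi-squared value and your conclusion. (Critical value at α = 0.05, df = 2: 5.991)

0.146; consistent

Total ratio parts = 4. Expected numbers out of 246:
  black: 246 × 1/4 = 61.5
  blue: 246 × 2/4 = 123
  white: 246 × 1/4 = 61.5
χ² = Σ (O − E)² / E
  black: (59 − 61.5)² / 61.5 = 0.1016
  blue: (124 − 123)² / 123 = 0.0081
  white: (63 − 61.5)² / 61.5 = 0.0366
χ² = 0.1016 + 0.0081 + 0.0366 = 0.1463 ≈ 0.146
Degrees of freedom = 3 − 1 = 2; critical value at α = 0.05 is 5.991.
Since 0.146 < 5.991, we fail to reject the null hypothesis — the data are consistent with the 1:2:1 ratio.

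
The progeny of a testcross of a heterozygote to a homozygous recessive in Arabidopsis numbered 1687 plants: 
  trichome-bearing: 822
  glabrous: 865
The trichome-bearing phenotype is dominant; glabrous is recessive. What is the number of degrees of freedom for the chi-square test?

1

A testcross of a heterozygote (Aa × aa) gives a 1:1 phenotypic ratio.
A goodness-of-fit test with 2 phenotype classes has df = 2 − 1 = 1.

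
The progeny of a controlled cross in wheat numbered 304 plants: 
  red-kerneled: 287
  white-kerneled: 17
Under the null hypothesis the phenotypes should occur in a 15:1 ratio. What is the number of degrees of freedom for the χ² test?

1

A goodness-of-fit test with 2 phenotype classes has df = 2 − 1 = 1.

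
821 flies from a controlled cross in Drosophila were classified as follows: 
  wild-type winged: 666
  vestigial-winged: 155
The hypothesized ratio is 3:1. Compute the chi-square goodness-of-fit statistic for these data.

Expected counts for N = 821 under a 3:1 ratio (total parts = 4):
  wild-type winged: 821 × 3/4 = 615.75
  vestigial-winged: 821 × 1/4 = 205.25
χ² = Σ (O − E)² / E
  wild-type winged: (666 − 615.75)² / 615.75 = 4.1008
  vestigial-winged: (155 − 205.25)² / 205.25 = 12.3024
χ² = 4.1008 + 12.3024 = 16.4032 ≈ 16.403

16.403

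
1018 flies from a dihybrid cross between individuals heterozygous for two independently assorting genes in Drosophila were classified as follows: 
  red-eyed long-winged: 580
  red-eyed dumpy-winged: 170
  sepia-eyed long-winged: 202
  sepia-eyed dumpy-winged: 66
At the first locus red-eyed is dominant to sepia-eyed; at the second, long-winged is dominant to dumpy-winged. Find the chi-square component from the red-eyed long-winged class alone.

0.095

A dihybrid F₂ with independent assortment and complete dominance at both loci gives a 9:3:3:1 phenotypic ratio.
The 9:3:3:1 ratio has 16 parts, so with N = 1018 the expected counts are:
  red-eyed long-winged: 1018 × 9/16 = 572.625
  red-eyed dumpy-winged: 1018 × 3/16 = 190.875
  sepia-eyed long-winged: 1018 × 3/16 = 190.875
  sepia-eyed dumpy-winged: 1018 × 1/16 = 63.625
Contribution of red-eyed long-winged: (580 − 572.625)² / 572.625 = 0.0950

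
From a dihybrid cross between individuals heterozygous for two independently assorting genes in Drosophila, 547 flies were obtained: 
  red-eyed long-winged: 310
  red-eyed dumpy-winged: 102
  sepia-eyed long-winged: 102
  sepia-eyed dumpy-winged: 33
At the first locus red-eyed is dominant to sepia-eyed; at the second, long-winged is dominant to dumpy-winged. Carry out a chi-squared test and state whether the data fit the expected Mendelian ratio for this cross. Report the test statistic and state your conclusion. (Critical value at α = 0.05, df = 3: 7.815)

A dihybrid F₂ with independent assortment and complete dominance at both loci gives a 9:3:3:1 phenotypic ratio.
Total ratio parts = 16. Expected numbers out of 547:
  red-eyed long-winged: 547 × 9/16 = 307.6875
  red-eyed dumpy-winged: 547 × 3/16 = 102.5625
  sepia-eyed long-winged: 547 × 3/16 = 102.5625
  sepia-eyed dumpy-winged: 547 × 1/16 = 34.1875
χ² = Σ (O − E)² / E
  red-eyed long-winged: (310 − 307.6875)² / 307.6875 = 0.0174
  red-eyed dumpy-winged: (102 − 102.5625)² / 102.5625 = 0.0031
  sepia-eyed long-winged: (102 − 102.5625)² / 102.5625 = 0.0031
  sepia-eyed dumpy-winged: (33 − 34.1875)² / 34.1875 = 0.0412
χ² = 0.0174 + 0.0031 + 0.0031 + 0.0412 = 0.0648 ≈ 0.065
Degrees of freedom = 4 − 1 = 3; critical value at α = 0.05 is 7.815.
Since 0.065 < 7.815, we fail to reject the null hypothesis — the data are consistent with the 9:3:3:1 ratio.

0.065; consistent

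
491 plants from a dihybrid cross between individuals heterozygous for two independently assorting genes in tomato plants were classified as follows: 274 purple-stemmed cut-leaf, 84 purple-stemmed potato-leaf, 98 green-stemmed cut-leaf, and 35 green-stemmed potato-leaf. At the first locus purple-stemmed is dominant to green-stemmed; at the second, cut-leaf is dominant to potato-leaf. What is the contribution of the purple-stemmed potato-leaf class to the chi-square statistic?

0.706

A dihybrid F₂ with independent assortment and complete dominance at both loci gives a 9:3:3:1 phenotypic ratio.
Total ratio parts = 16. Expected numbers out of 491:
  purple-stemmed cut-leaf: 491 × 9/16 = 276.1875
  purple-stemmed potato-leaf: 491 × 3/16 = 92.0625
  green-stemmed cut-leaf: 491 × 3/16 = 92.0625
  green-stemmed potato-leaf: 491 × 1/16 = 30.6875
Contribution of purple-stemmed potato-leaf: (84 − 92.0625)² / 92.0625 = 0.7061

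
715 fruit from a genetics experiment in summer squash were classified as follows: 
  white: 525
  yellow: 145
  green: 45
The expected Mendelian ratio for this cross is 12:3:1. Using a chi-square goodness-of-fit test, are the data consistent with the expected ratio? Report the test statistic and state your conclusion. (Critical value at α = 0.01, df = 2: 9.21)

The 12:3:1 ratio has 16 parts, so with N = 715 the expected counts are:
  white: 715 × 12/16 = 536.25
  yellow: 715 × 3/16 = 134.0625
  green: 715 × 1/16 = 44.6875
χ² = Σ (O − E)² / E
  white: (525 − 536.25)² / 536.25 = 0.2360
  yellow: (145 − 134.0625)² / 134.0625 = 0.8923
  green: (45 − 44.6875)² / 44.6875 = 0.0022
χ² = 0.2360 + 0.8923 + 0.0022 = 1.1305 ≈ 1.131
Degrees of freedom = 3 − 1 = 2; critical value at α = 0.01 is 9.21.
Since 1.131 < 9.21, we fail to reject the null hypothesis — the data are consistent with the 12:3:1 ratio.

1.131; consistent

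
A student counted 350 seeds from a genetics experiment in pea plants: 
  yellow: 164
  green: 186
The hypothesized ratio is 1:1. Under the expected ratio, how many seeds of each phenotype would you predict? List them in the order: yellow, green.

The 1:1 ratio has 2 parts, so with N = 350 the expected counts are:
  yellow: 350 × 1/2 = 175
  green: 350 × 1/2 = 175

175, 175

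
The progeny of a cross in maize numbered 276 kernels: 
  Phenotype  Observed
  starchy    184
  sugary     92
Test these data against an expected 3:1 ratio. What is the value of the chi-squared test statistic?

10.222

Under the 3:1 hypothesis (Σ ratio = 4, N = 276):
  starchy: 276 × 3/4 = 207
  sugary: 276 × 1/4 = 69
χ² = Σ (O − E)² / E
  starchy: (184 − 207)² / 207 = 2.5556
  sugary: (92 − 69)² / 69 = 7.6667
χ² = 2.5556 + 7.6667 = 10.2223 ≈ 10.222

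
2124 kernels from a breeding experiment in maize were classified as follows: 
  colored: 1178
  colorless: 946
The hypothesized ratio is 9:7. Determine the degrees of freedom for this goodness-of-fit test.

1

A goodness-of-fit test with 2 phenotype classes has df = 2 − 1 = 1.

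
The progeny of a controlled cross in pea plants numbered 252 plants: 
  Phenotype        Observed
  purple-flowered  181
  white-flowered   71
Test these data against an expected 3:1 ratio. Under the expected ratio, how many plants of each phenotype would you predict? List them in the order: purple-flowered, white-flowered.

The 3:1 ratio has 4 parts, so with N = 252 the expected counts are:
  purple-flowered: 252 × 3/4 = 189
  white-flowered: 252 × 1/4 = 63

189, 63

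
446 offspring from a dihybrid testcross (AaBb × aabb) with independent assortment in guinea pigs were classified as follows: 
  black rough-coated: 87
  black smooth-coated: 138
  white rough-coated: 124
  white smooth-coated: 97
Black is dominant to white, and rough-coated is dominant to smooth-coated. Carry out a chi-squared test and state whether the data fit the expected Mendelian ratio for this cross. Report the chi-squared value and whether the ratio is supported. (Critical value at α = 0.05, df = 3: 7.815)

14.969; not consistent

A dihybrid testcross with independent assortment gives a 1:1:1:1 ratio.
Total ratio parts = 4. Expected numbers out of 446:
  black rough-coated: 446 × 1/4 = 111.5
  black smooth-coated: 446 × 1/4 = 111.5
  white rough-coated: 446 × 1/4 = 111.5
  white smooth-coated: 446 × 1/4 = 111.5
χ² = Σ (O − E)² / E
  black rough-coated: (87 − 111.5)² / 111.5 = 5.3834
  black smooth-coated: (138 − 111.5)² / 111.5 = 6.2982
  white rough-coated: (124 − 111.5)² / 111.5 = 1.4013
  white smooth-coated: (97 − 111.5)² / 111.5 = 1.8857
χ² = 5.3834 + 6.2982 + 1.4013 + 1.8857 = 14.9686 ≈ 14.969
Degrees of freedom = 4 − 1 = 3; critical value at α = 0.05 is 7.815.
Since 14.969 > 7.815, we reject the null hypothesis — the data do not fit the 1:1:1:1 ratio.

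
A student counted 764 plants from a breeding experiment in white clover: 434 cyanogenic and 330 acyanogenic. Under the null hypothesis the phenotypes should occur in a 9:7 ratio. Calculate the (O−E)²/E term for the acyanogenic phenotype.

Expected counts for N = 764 under a 9:7 ratio (total parts = 16):
  cyanogenic: 764 × 9/16 = 429.75
  acyanogenic: 764 × 7/16 = 334.25
Contribution of acyanogenic: (330 − 334.25)² / 334.25 = 0.0540

0.054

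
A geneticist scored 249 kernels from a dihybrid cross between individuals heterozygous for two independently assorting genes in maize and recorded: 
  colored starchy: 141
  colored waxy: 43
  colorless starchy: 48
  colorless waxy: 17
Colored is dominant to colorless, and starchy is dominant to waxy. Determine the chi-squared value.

0.467

A dihybrid F₂ with independent assortment and complete dominance at both loci gives a 9:3:3:1 phenotypic ratio.
Under the 9:3:3:1 hypothesis (Σ ratio = 16, N = 249):
  colored starchy: 249 × 9/16 = 140.0625
  colored waxy: 249 × 3/16 = 46.6875
  colorless starchy: 249 × 3/16 = 46.6875
  colorless waxy: 249 × 1/16 = 15.5625
χ² = Σ (O − E)² / E
  colored starchy: (141 − 140.0625)² / 140.0625 = 0.0063
  colored waxy: (43 − 46.6875)² / 46.6875 = 0.2912
  colorless starchy: (48 − 46.6875)² / 46.6875 = 0.0369
  colorless waxy: (17 − 15.5625)² / 15.5625 = 0.1328
χ² = 0.0063 + 0.2912 + 0.0369 + 0.1328 = 0.4672 ≈ 0.467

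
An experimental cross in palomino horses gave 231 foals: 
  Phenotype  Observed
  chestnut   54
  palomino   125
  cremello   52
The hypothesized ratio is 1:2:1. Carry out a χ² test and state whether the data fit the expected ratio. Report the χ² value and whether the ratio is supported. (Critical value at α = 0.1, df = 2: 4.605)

The 1:2:1 ratio has 4 parts, so with N = 231 the expected counts are:
  chestnut: 231 × 1/4 = 57.75
  palomino: 231 × 2/4 = 115.5
  cremello: 231 × 1/4 = 57.75
χ² = Σ (O − E)² / E
  chestnut: (54 − 57.75)² / 57.75 = 0.2435
  palomino: (125 − 115.5)² / 115.5 = 0.7814
  cremello: (52 − 57.75)² / 57.75 = 0.5725
χ² = 0.2435 + 0.7814 + 0.5725 = 1.5974 ≈ 1.597
Degrees of freedom = 3 − 1 = 2; critical value at α = 0.1 is 4.605.
Since 1.597 < 4.605, we fail to reject the null hypothesis — the data are consistent with the 1:2:1 ratio.

1.597; consistent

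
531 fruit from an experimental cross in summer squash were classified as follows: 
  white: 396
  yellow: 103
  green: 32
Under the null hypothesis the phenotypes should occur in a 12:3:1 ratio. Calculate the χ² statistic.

0.174

Total ratio parts = 16. Expected numbers out of 531:
  white: 531 × 12/16 = 398.25
  yellow: 531 × 3/16 = 99.5625
  green: 531 × 1/16 = 33.1875
χ² = Σ (O − E)² / E
  white: (396 − 398.25)² / 398.25 = 0.0127
  yellow: (103 − 99.5625)² / 99.5625 = 0.1187
  green: (32 − 33.1875)² / 33.1875 = 0.0425
χ² = 0.0127 + 0.1187 + 0.0425 = 0.1739 ≈ 0.174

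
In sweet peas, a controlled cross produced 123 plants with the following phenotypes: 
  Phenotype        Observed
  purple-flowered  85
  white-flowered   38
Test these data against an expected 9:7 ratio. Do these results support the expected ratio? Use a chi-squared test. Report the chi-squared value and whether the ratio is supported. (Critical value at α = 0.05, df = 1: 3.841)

Expected counts for N = 123 under a 9:7 ratio (total parts = 16):
  purple-flowered: 123 × 9/16 = 69.1875
  white-flowered: 123 × 7/16 = 53.8125
χ² = Σ (O − E)² / E
  purple-flowered: (85 − 69.1875)² / 69.1875 = 3.6139
  white-flowered: (38 − 53.8125)² / 53.8125 = 4.6464
χ² = 3.6139 + 4.6464 = 8.2603 ≈ 8.260
Degrees of freedom = 2 − 1 = 1; critical value at α = 0.05 is 3.841.
Since 8.260 > 3.841, we reject the null hypothesis — the data do not fit the 9:7 ratio.

8.260; not consistent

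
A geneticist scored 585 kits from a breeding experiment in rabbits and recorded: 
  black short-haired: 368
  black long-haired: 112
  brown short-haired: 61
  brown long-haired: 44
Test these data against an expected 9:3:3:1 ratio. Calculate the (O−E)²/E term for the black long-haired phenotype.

Total ratio parts = 16. Expected numbers out of 585:
  black short-haired: 585 × 9/16 = 329.0625
  black long-haired: 585 × 3/16 = 109.6875
  brown short-haired: 585 × 3/16 = 109.6875
  brown long-haired: 585 × 1/16 = 36.5625
Contribution of black long-haired: (112 − 109.6875)² / 109.6875 = 0.0488

0.049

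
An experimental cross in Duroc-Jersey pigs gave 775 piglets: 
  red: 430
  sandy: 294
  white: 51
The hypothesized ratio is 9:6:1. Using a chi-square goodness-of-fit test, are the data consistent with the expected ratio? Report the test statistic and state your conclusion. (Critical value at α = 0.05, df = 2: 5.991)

0.256; consistent

Total ratio parts = 16. Expected numbers out of 775:
  red: 775 × 9/16 = 435.9375
  sandy: 775 × 6/16 = 290.625
  white: 775 × 1/16 = 48.4375
χ² = Σ (O − E)² / E
  red: (430 − 435.9375)² / 435.9375 = 0.0809
  sandy: (294 − 290.625)² / 290.625 = 0.0392
  white: (51 − 48.4375)² / 48.4375 = 0.1356
χ² = 0.0809 + 0.0392 + 0.1356 = 0.2557 ≈ 0.256
Degrees of freedom = 3 − 1 = 2; critical value at α = 0.05 is 5.991.
Since 0.256 < 5.991, we fail to reject the null hypothesis — the data are consistent with the 9:6:1 ratio.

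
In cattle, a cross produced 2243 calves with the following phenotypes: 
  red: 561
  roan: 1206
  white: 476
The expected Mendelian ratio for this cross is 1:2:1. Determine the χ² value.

Total ratio parts = 4. Expected numbers out of 2243:
  red: 2243 × 1/4 = 560.75
  roan: 2243 × 2/4 = 1121.5
  white: 2243 × 1/4 = 560.75
χ² = Σ (O − E)² / E
  red: (561 − 560.75)² / 560.75 = 0.0001
  roan: (1206 − 1121.5)² / 1121.5 = 6.3667
  white: (476 − 560.75)² / 560.75 = 12.8088
χ² = 0.0001 + 6.3667 + 12.8088 = 19.1756 ≈ 19.176

19.176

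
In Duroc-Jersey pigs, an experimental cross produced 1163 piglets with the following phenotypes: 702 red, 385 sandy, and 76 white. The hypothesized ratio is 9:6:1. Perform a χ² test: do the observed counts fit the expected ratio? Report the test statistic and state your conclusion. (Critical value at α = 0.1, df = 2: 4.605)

9.639; not consistent

The 9:6:1 ratio has 16 parts, so with N = 1163 the expected counts are:
  red: 1163 × 9/16 = 654.1875
  sandy: 1163 × 6/16 = 436.125
  white: 1163 × 1/16 = 72.6875
χ² = Σ (O − E)² / E
  red: (702 − 654.1875)² / 654.1875 = 3.4945
  sandy: (385 − 436.125)² / 436.125 = 5.9932
  white: (76 − 72.6875)² / 72.6875 = 0.1510
χ² = 3.4945 + 5.9932 + 0.1510 = 9.6387 ≈ 9.639
Degrees of freedom = 3 − 1 = 2; critical value at α = 0.1 is 4.605.
Since 9.639 > 4.605, we reject the null hypothesis — the data do not fit the 9:6:1 ratio.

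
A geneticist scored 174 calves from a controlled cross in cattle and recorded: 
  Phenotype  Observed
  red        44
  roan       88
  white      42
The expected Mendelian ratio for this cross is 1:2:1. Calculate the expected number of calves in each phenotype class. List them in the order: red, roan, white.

43.5, 87, 43.5

Total ratio parts = 4. Expected numbers out of 174:
  red: 174 × 1/4 = 43.5
  roan: 174 × 2/4 = 87
  white: 174 × 1/4 = 43.5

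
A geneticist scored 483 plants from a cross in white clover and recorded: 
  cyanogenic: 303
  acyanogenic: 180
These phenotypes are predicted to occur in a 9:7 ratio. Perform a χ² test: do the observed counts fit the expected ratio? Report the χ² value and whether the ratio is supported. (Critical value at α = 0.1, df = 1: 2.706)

8.249; not consistent

The 9:7 ratio has 16 parts, so with N = 483 the expected counts are:
  cyanogenic: 483 × 9/16 = 271.6875
  acyanogenic: 483 × 7/16 = 211.3125
χ² = Σ (O − E)² / E
  cyanogenic: (303 − 271.6875)² / 271.6875 = 3.6088
  acyanogenic: (180 − 211.3125)² / 211.3125 = 4.6399
χ² = 3.6088 + 4.6399 = 8.2487 ≈ 8.249
Degrees of freedom = 2 − 1 = 1; critical value at α = 0.1 is 2.706.
Since 8.249 > 2.706, we reject the null hypothesis — the data do not fit the 9:7 ratio.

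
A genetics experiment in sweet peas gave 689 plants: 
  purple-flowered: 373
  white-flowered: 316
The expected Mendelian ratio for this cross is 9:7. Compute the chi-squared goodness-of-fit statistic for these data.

1.251

Under the 9:7 hypothesis (Σ ratio = 16, N = 689):
  purple-flowered: 689 × 9/16 = 387.5625
  white-flowered: 689 × 7/16 = 301.4375
χ² = Σ (O − E)² / E
  purple-flowered: (373 − 387.5625)² / 387.5625 = 0.5472
  white-flowered: (316 − 301.4375)² / 301.4375 = 0.7035
χ² = 0.5472 + 0.7035 = 1.2507 ≈ 1.251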